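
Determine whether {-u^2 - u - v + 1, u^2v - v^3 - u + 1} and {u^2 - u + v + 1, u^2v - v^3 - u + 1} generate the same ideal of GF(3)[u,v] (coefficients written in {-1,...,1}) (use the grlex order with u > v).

No, the ideals differ.

Equality of ideals is decidable: compute both reduced Gröbner bases (unique for the ordering) and check whether they agree.
Buchberger on the first generating set:
f_1 = -u^2 - u - v + 1, LT = u^2.
f_2 = u^2v - v^3 - u + 1, LT = u^2v.

S(f_1,f_2): lcm = u^2v. S = v^3 + uv + v^2 + u - v - 1.
  leading term v^3: no divisor's leading term divides it; move v^3 to the remainder.
  leading term uv: no divisor's leading term divides it; move uv to the remainder.
  leading term v^2: no divisor's leading term divides it; move v^2 to the remainder.
  leading term u: no divisor's leading term divides it; move u to the remainder.
  leading term v: no divisor's leading term divides it; move -v to the remainder.
  leading term 1: no divisor's leading term divides it; move -1 to the remainder.
  remainder v^3 + uv + v^2 + u - v - 1 ≠ 0; add g_3 = v^3 + uv + v^2 + u - v - 1 to the basis.

The other S-polynomials (S(f_1,g_3), S(f_2,g_3)) all reduce to 0 modulo the current basis, so we have a Gröbner basis.
Inter-reduce: drop elements whose leading term is divisible by another's, tail-reduce, and make monic.
Reduced Gröbner basis: {v^3 + uv + v^2 + u - v - 1, u^2 + u + v - 1}.

Buchberger on the second generating set:
h_1 = u^2 - u + v + 1, LT = u^2.
h_2 = u^2v - v^3 - u + 1, LT = u^2v.

S(h_1,h_2): lcm = u^2v. S = v^3 - uv + v^2 + u + v - 1.
  leading term v^3: no divisor's leading term divides it; move v^3 to the remainder.
  leading term uv: no divisor's leading term divides it; move -uv to the remainder.
  leading term v^2: no divisor's leading term divides it; move v^2 to the remainder.
  leading term u: no divisor's leading term divides it; move u to the remainder.
  leading term v: no divisor's leading term divides it; move v to the remainder.
  leading term 1: no divisor's leading term divides it; move -1 to the remainder.
  remainder v^3 - uv + v^2 + u + v - 1 ≠ 0; add k_3 = v^3 - uv + v^2 + u + v - 1 to the basis.

The other S-polynomials (S(h_1,k_3), S(h_2,k_3)) all reduce to 0 modulo the current basis, so we have a Gröbner basis.
Inter-reduce: drop elements whose leading term is divisible by another's, tail-reduce, and make monic.
Reduced Gröbner basis: {v^3 - uv + v^2 + u + v - 1, u^2 - u + v + 1}.

The bases are distinct; the ideals are different.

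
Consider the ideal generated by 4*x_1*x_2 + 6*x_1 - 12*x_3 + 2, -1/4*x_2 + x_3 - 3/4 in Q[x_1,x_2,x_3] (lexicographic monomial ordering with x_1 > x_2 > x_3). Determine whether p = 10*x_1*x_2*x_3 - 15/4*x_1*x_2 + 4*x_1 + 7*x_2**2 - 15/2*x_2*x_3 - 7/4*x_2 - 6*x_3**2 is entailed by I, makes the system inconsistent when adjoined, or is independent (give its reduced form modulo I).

First compute the reduced Gröbner basis of I by Buchberger's algorithm.
f_1 = 4*x_1*x_2 + 6*x_1 - 12*x_3 + 2, LT = x_1*x_2.
f_2 = -1/4*x_2 + x_3 - 3/4, LT = x_2.

S(f_1,f_2): lcm = x_1*x_2. S = 4*x_1*x_3 - 3/2*x_1 - 3*x_3 + 1/2.
  leading term x_1*x_3: no divisor's leading term divides it; move 4*x_1*x_3 to the remainder.
  leading term x_1: no divisor's leading term divides it; move -3/2*x_1 to the remainder.
  leading term x_3: no divisor's leading term divides it; move -3*x_3 to the remainder.
  leading term 1: no divisor's leading term divides it; move 1/2 to the remainder.
  remainder 4*x_1*x_3 - 3/2*x_1 - 3*x_3 + 1/2 ≠ 0; add h_3 = 4*x_1*x_3 - 3/2*x_1 - 3*x_3 + 1/2 to the basis.

S(f_1,h_3): lcm = x_1*x_2*x_3. S = 3/8*x_1*x_2 + 3/2*x_1*x_3 + 3/4*x_2*x_3 - 1/8*x_2 - 3*x_3**2 + 1/2*x_3.
  leading term x_1*x_2: subtract (3/32)·f_1 from 3/8*x_1*x_2 + 3/2*x_1*x_3 + 3/4*x_2*x_3 - 1/8*x_2 - 3*x_3**2 + 1/2*x_3 → 3/2*x_1*x_3 - 9/16*x_1 + 3/4*x_2*x_3 - 1/8*x_2 - 3*x_3**2 + 13/8*x_3 - 3/16
  leading term x_1*x_3: subtract (3/8)·h_3 from 3/2*x_1*x_3 - 9/16*x_1 + 3/4*x_2*x_3 - 1/8*x_2 - 3*x_3**2 + 13/8*x_3 - 3/16 → 3/4*x_2*x_3 - 1/8*x_2 - 3*x_3**2 + 11/4*x_3 - 3/8
  leading term x_2*x_3: subtract (-3*x_3)·f_2 from 3/4*x_2*x_3 - 1/8*x_2 - 3*x_3**2 + 11/4*x_3 - 3/8 → -1/8*x_2 + 1/2*x_3 - 3/8
  leading term x_2: subtract (1/2)·f_2 from -1/8*x_2 + 1/2*x_3 - 3/8 → 0
  remainder 0.

S(f_2,h_3): leading monomials are coprime, so the S-polynomial reduces to 0 (Buchberger's first criterion).
Every S-polynomial of the final basis reduces to 0, so we have a Gröbner basis.
Inter-reduce: drop elements whose leading term is divisible by another's, tail-reduce, and make monic.
Reduced Gröbner basis: {x_1*x_3 - 3/8*x_1 - 3/4*x_3 + 1/8, x_2 - 4*x_3 + 3}.
Label its elements g_1 = x_1*x_3 - 3/8*x_1 - 3/4*x_3 + 1/8, g_2 = x_2 - 4*x_3 + 3.

Reduce p = 10*x_1*x_2*x_3 - 15/4*x_1*x_2 + 4*x_1 + 7*x_2**2 - 15/2*x_2*x_3 - 7/4*x_2 - 6*x_3**2 modulo G:
  leading term x_1*x_2*x_3: subtract (10*x_2)·g_1 from 10*x_1*x_2*x_3 - 15/4*x_1*x_2 + 4*x_1 + 7*x_2**2 - 15/2*x_2*x_3 - 7/4*x_2 - 6*x_3**2 → 4*x_1 + 7*x_2**2 - 3*x_2 - 6*x_3**2
  leading term x_1: no divisor's leading term divides it; move 4*x_1 to the remainder.
  leading term x_2**2: subtract (7*x_2)·g_2 from 7*x_2**2 - 3*x_2 - 6*x_3**2 → 28*x_2*x_3 - 24*x_2 - 6*x_3**2
  leading term x_2*x_3: subtract (28*x_3)·g_2 from 28*x_2*x_3 - 24*x_2 - 6*x_3**2 → -24*x_2 + 106*x_3**2 - 84*x_3
  leading term x_2: subtract (-24)·g_2 from -24*x_2 + 106*x_3**2 - 84*x_3 → 106*x_3**2 - 180*x_3 + 72
  leading term x_3**2: no divisor's leading term divides it; move 106*x_3**2 to the remainder.
  leading term x_3: no divisor's leading term divides it; move -180*x_3 to the remainder.
  leading term 1: no divisor's leading term divides it; move 72 to the remainder.
  normal form = 4*x_1 + 106*x_3**2 - 180*x_3 + 72.
The normal form is nonzero, so p ∉ I. Since p minus its normal form lies in I, I + (p) = I + (r) where r = 4*x_1 + 106*x_3**2 - 180*x_3 + 72; decide whether this ideal is the whole ring.
Run Buchberger on G together with r (pairs among the g_i already reduce to 0 since G is a Gröbner basis):
g_1 = x_1*x_3 - 3/8*x_1 - 3/4*x_3 + 1/8, LT = x_1*x_3.
g_2 = x_2 - 4*x_3 + 3, LT = x_2.
r = 4*x_1 + 106*x_3**2 - 180*x_3 + 72, LT = x_1.

S(g_1,g_2): leading monomials are coprime, so the S-polynomial reduces to 0 (Buchberger's first criterion).
S(g_1,r): lcm = x_1*x_3. S = -3/8*x_1 - 53/2*x_3**3 + 45*x_3**2 - 75/4*x_3 + 1/8.
  leading term x_1: subtract (-3/32)·r from -3/8*x_1 - 53/2*x_3**3 + 45*x_3**2 - 75/4*x_3 + 1/8 → -53/2*x_3**3 + 879/16*x_3**2 - 285/8*x_3 + 55/8
  leading term x_3**3: no divisor's leading term divides it; move -53/2*x_3**3 to the remainder.
  leading term x_3**2: no divisor's leading term divides it; move 879/16*x_3**2 to the remainder.
  leading term x_3: no divisor's leading term divides it; move -285/8*x_3 to the remainder.
  leading term 1: no divisor's leading term divides it; move 55/8 to the remainder.
  remainder -53/2*x_3**3 + 879/16*x_3**2 - 285/8*x_3 + 55/8 ≠ 0; add m_4 = -53/2*x_3**3 + 879/16*x_3**2 - 285/8*x_3 + 55/8 to the basis.

S(g_2,r): leading monomials are coprime, so the S-polynomial reduces to 0 (Buchberger's first criterion).
S(g_1,m_4): lcm = x_1*x_3**3. S = 90/53*x_1*x_3**2 - 285/212*x_1*x_3 + 55/212*x_1 - 3/4*x_3**3 + 1/8*x_3**2.
  leading term x_1*x_3**2: subtract (90/53*x_3)·g_1 from 90/53*x_1*x_3**2 - 285/212*x_1*x_3 + 55/212*x_1 - 3/4*x_3**3 + 1/8*x_3**2 → -75/106*x_1*x_3 + 55/212*x_1 - 3/4*x_3**3 + 593/424*x_3**2 - 45/212*x_3
  leading term x_1*x_3: subtract (-75/106)·g_1 from -75/106*x_1*x_3 + 55/212*x_1 - 3/4*x_3**3 + 593/424*x_3**2 - 45/212*x_3 → -5/848*x_1 - 3/4*x_3**3 + 593/424*x_3**2 - 315/424*x_3 + 75/848
  leading term x_1: subtract (-5/3392)·r from -5/848*x_1 - 3/4*x_3**3 + 593/424*x_3**2 - 315/424*x_3 + 75/848 → -3/4*x_3**3 + 2637/1696*x_3**2 - 855/848*x_3 + 165/848
  leading term x_3**3: subtract (3/106)·m_4 from -3/4*x_3**3 + 2637/1696*x_3**2 - 855/848*x_3 + 165/848 → 0
  remainder 0.

S(g_2,m_4): leading monomials are coprime, so the S-polynomial reduces to 0 (Buchberger's first criterion).
S(r,m_4): leading monomials are coprime, so the S-polynomial reduces to 0 (Buchberger's first criterion).
Every S-polynomial of the final basis reduces to 0, so we have a Gröbner basis.
Inter-reduce: drop elements whose leading term is divisible by another's, tail-reduce, and make monic.
Reduced Gröbner basis: {x_1 + 53/2*x_3**2 - 45*x_3 + 18, x_2 - 4*x_3 + 3, x_3**3 - 879/424*x_3**2 + 285/212*x_3 - 55/212}.
The reduced Gröbner basis of I + (p) is {x_1 + 53/2*x_3**2 - 45*x_3 + 18, x_2 - 4*x_3 + 3, x_3**3 - 879/424*x_3**2 + 285/212*x_3 - 55/212} ≠ {1}, a proper ideal, so the enlarged system stays consistent: p is independent of I, with normal form 4*x_1 + 106*x_3**2 - 180*x_3 + 72.

10*x_1*x_2*x_3 - 15/4*x_1*x_2 + 4*x_1 + 7*x_2**2 - 15/2*x_2*x_3 - 7/4*x_2 - 6*x_3**2 is independent of I; its normal form modulo I is 4*x_1 + 106*x_3**2 - 180*x_3 + 72.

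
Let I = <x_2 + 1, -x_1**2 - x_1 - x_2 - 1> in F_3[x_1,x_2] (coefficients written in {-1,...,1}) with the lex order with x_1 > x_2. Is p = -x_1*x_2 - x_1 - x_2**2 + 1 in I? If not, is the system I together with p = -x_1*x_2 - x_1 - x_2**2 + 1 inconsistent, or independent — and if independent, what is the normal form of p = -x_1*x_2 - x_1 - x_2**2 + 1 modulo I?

-x_1*x_2 - x_1 - x_2**2 + 1 lies in I (it reduces to 0).

First compute the reduced Gröbner basis of I by Buchberger's algorithm.
f_1 = x_2 + 1, LT = x_2.
f_2 = -x_1**2 - x_1 - x_2 - 1, LT = x_1**2.

The S-polynomials (S(f_1,f_2)) all reduce to 0 modulo the current basis, so we have a Gröbner basis.
Inter-reduce: drop elements whose leading term is divisible by another's, tail-reduce, and make monic.
Reduced Gröbner basis: {x_1**2 + x_1, x_2 + 1}.
Label its elements g_1 = x_1**2 + x_1, g_2 = x_2 + 1.

Reduce p = -x_1*x_2 - x_1 - x_2**2 + 1 modulo G:
  leading term x_1*x_2: subtract (-x_1)·g_2 from -x_1*x_2 - x_1 - x_2**2 + 1 → -x_2**2 + 1
  leading term x_2**2: subtract (-x_2)·g_2 from -x_2**2 + 1 → x_2 + 1
  leading term x_2: subtract (1)·g_2 from x_2 + 1 → 0
  normal form = 0.
Since the normal form is 0, p ∈ I.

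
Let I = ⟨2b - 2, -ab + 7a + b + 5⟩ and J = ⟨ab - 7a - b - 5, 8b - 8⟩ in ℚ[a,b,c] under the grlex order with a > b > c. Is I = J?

Yes, the ideals are equal.

Since reduced Gröbner bases are canonical representatives of ideals under a given ordering, it suffices to compute and compare them.
Buchberger on the first generating set:
f_1 = 2b - 2, LT = b.
f_2 = -ab + 7a + b + 5, LT = ab.

S(f_1,f_2): lcm = ab. S = 6a + b + 5.
  leading term a: no divisor's leading term divides it; move 6a to the remainder.
  leading term b: subtract (½)·f_1 from b + 5 → 6
  leading term 1: no divisor's leading term divides it; move 6 to the remainder.
  remainder 6a + 6 ≠ 0; add g_3 = 6a + 6 to the basis.

S(f_1,g_3): leading monomials are coprime, so the S-polynomial reduces to 0 (Buchberger's first criterion).
S(f_2,g_3): lcm = ab. S = -7a - 2b - 5.
  leading term a: subtract (-7/6)·g_3 from -7a - 2b - 5 → -2b + 2
  leading term b: subtract (-1)·f_1 from -2b + 2 → 0
  remainder 0.

Every S-polynomial of the final basis reduces to 0, so we have a Gröbner basis.
Inter-reduce: drop elements whose leading term is divisible by another's, tail-reduce, and make monic.
Reduced Gröbner basis: {a + 1, b - 1}.

Buchberger on the second generating set:
h_1 = ab - 7a - b - 5, LT = ab.
h_2 = 8b - 8, LT = b.

S(h_1,h_2): lcm = ab. S = -6a - b - 5.
  leading term a: no divisor's leading term divides it; move -6a to the remainder.
  leading term b: subtract (-⅛)·h_2 from -b - 5 → -6
  leading term 1: no divisor's leading term divides it; move -6 to the remainder.
  remainder -6a - 6 ≠ 0; add k_3 = -6a - 6 to the basis.

S(h_1,k_3): lcm = ab. S = -7a - 2b - 5.
  leading term a: subtract (7/6)·k_3 from -7a - 2b - 5 → -2b + 2
  leading term b: subtract (-¼)·h_2 from -2b + 2 → 0
  remainder 0.

S(h_2,k_3): leading monomials are coprime, so the S-polynomial reduces to 0 (Buchberger's first criterion).
Every S-polynomial of the final basis reduces to 0, so we have a Gröbner basis.
Inter-reduce: drop elements whose leading term is divisible by another's, tail-reduce, and make monic.
Reduced Gröbner basis: {a + 1, b - 1}.

These coincide, so the ideals are equal.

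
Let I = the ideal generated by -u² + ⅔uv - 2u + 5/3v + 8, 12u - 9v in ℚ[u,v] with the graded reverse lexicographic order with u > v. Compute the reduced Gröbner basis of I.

G = {v² - 8/3v - 128, u - ¾v}

f_1 = -u² + ⅔uv - 2u + 5/3v + 8, LT = u².
f_2 = 12u - 9v, LT = u.

S(f_1,f_2): lcm = u². S = 1/12uv + 2u - 5/3v - 8.
  leading term uv: subtract (1/144v)·f_2 from 1/12uv + 2u - 5/3v - 8 → 1/16v² + 2u - 5/3v - 8
  leading term v²: no divisor's leading term divides it; move 1/16v² to the remainder.
  leading term u: subtract (⅙)·f_2 from 2u - 5/3v - 8 → -⅙v - 8
  leading term v: no divisor's leading term divides it; move -⅙v to the remainder.
  leading term 1: no divisor's leading term divides it; move -8 to the remainder.
  remainder 1/16v² - ⅙v - 8 ≠ 0; add g_3 = 1/16v² - ⅙v - 8 to the basis.

The other S-polynomials (S(f_1,g_3), S(f_2,g_3)) all reduce to 0 modulo the current basis, so we have a Gröbner basis.
Inter-reduce: drop elements whose leading term is divisible by another's, tail-reduce, and make monic.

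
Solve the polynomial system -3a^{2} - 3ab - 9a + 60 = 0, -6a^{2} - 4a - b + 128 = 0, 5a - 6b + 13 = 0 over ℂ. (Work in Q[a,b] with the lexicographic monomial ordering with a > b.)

{(-5, -2)}

Compute a lex Gröbner basis by Buchberger's algorithm.
f_1 = -3a^{2} - 3ab - 9a + 60, LT = a^{2}.
f_2 = -6a^{2} - 4a - b + 128, LT = a^{2}.
f_3 = 5a - 6b + 13, LT = a.

S(f_1,f_2): lcm = a^{2}. S = ab + \tfrac{7}{3}a - \tfrac{1}{6}b + \tfrac{4}{3}.
  reduce S modulo (f_1, f_2, f_3):
  remainder \tfrac{6}{5}b^{2} + \tfrac{1}{30}b - \tfrac{71}{15} ≠ 0; add h_4 = \tfrac{6}{5}b^{2} + \tfrac{1}{30}b - \tfrac{71}{15} to the basis.

S(f_1,f_3): lcm = a^{2}. S = \tfrac{11}{5}ab + \tfrac{2}{5}a - 20.
  reduce S modulo (f_1, f_2, f_3, h_4):
  remainder -\tfrac{797}{150}b - \tfrac{797}{75} ≠ 0; add h_5 = -\tfrac{797}{150}b - \tfrac{797}{75} to the basis.

The other S-polynomials (S(f_2,f_3), S(f_1,h_4), S(f_2,h_4), S(f_3,h_4), S(f_1,h_5), S(f_2,h_5), S(f_3,h_5), S(h_4,h_5)) all reduce to 0 modulo the current basis, so we have a Gröbner basis.
Inter-reduce: drop elements whose leading term is divisible by another's, tail-reduce, and make monic.
Reduced Gröbner basis: {a + 5, b + 2}.

From the last basis element, b + 2 = 0, so b takes values in {-2}. Each choice, substituted upward through the basis, yields the corresponding point(s) of the solution set.
  b = -2: the earlier basis element becomes a + 5 = 0, giving a = -5 — point (-5, -2).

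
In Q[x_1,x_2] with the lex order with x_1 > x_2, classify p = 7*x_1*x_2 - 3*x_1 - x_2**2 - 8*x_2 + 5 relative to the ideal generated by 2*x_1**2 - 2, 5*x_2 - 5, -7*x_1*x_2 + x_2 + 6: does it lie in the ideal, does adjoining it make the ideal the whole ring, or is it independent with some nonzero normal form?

First compute the reduced Gröbner basis of I by Buchberger's algorithm.
f_1 = 2*x_1**2 - 2, LT = x_1**2.
f_2 = 5*x_2 - 5, LT = x_2.
f_3 = -7*x_1*x_2 + x_2 + 6, LT = x_1*x_2.

S(f_1,f_3): lcm = x_1**2*x_2. S = 1/7*x_1*x_2 + 6/7*x_1 - x_2.
  leading term x_1*x_2: subtract (1/35*x_1)·f_2 from 1/7*x_1*x_2 + 6/7*x_1 - x_2 → x_1 - x_2
  leading term x_1: no divisor's leading term divides it; move x_1 to the remainder.
  leading term x_2: subtract (-1/5)·f_2 from -x_2 → -1
  leading term 1: no divisor's leading term divides it; move -1 to the remainder.
  remainder x_1 - 1 ≠ 0; add h_4 = x_1 - 1 to the basis.

The other S-polynomials (S(f_1,f_2), S(f_2,f_3), S(f_1,h_4), S(f_2,h_4), S(f_3,h_4)) all reduce to 0 modulo the current basis, so we have a Gröbner basis.
Inter-reduce: drop elements whose leading term is divisible by another's, tail-reduce, and make monic.
Reduced Gröbner basis: {x_1 - 1, x_2 - 1}.
Label its elements g_1 = x_1 - 1, g_2 = x_2 - 1.

Reduce p = 7*x_1*x_2 - 3*x_1 - x_2**2 - 8*x_2 + 5 modulo G:
  leading term x_1*x_2: subtract (7*x_2)·g_1 from 7*x_1*x_2 - 3*x_1 - x_2**2 - 8*x_2 + 5 → -3*x_1 - x_2**2 - x_2 + 5
  leading term x_1: subtract (-3)·g_1 from -3*x_1 - x_2**2 - x_2 + 5 → -x_2**2 - x_2 + 2
  leading term x_2**2: subtract (-x_2)·g_2 from -x_2**2 - x_2 + 2 → -2*x_2 + 2
  leading term x_2: subtract (-2)·g_2 from -2*x_2 + 2 → 0
  normal form = 0.
Since the normal form is 0, p ∈ I.

Ideal membership is decidable via reduction modulo a Gröbner basis.

7*x_1*x_2 - 3*x_1 - x_2**2 - 8*x_2 + 5 lies in I (it reduces to 0).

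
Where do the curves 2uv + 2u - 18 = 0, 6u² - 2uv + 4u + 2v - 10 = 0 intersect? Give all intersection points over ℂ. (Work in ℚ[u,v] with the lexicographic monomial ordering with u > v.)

Compute a lex Gröbner basis by Buchberger's algorithm.
f_1 = 2uv + 2u - 18, LT = uv.
f_2 = 6u² - 2uv + 4u + 2v - 10, LT = u².

S(f_1,f_2): lcm = u²v. S = u² + ⅓uv² - ⅔uv - 9u - ⅓v² + 5/3v.
  reduce S modulo (f_1, f_2):
  remainder -9u - ⅓v² + 13/3v - 13/3 ≠ 0; add h_3 = -9u - ⅓v² + 13/3v - 13/3 to the basis.

S(f_1,h_3): lcm = uv. S = u - 1/27v³ + 13/27v² - 13/27v - 9.
  reduce S modulo (f_1, f_2, h_3):
  remainder -1/27v³ + 4/9v² - 256/27 ≠ 0; add h_4 = -1/27v³ + 4/9v² - 256/27 to the basis.

The other S-polynomials (S(f_2,h_3), S(f_1,h_4), S(f_2,h_4), S(h_3,h_4)) all reduce to 0 modulo the current basis, so we have a Gröbner basis.
Inter-reduce: drop elements whose leading term is divisible by another's, tail-reduce, and make monic.
Reduced Gröbner basis: {u + 1/27v² - 13/27v + 13/27, v³ - 12v² + 256}.

From the last basis element, v³ - 12v² + 256 = 0, so v takes values in {-4, 8}. Each choice, substituted upward through the basis, yields the corresponding point(s) of the solution set.
  v = -4: the earlier basis element becomes u + 3 = 0, giving u = -3 — point (-3, -4).
  v = 8: the earlier basis element becomes u - 1 = 0, giving u = 1 — point (1, 8).
This is the nonlinear analogue of row-reducing a linear system.

{(-3, -4), (1, 8)}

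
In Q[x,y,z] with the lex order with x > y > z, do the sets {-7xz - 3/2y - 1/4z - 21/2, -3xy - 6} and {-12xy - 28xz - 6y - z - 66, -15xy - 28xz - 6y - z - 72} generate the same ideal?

Equality of ideals is decidable: compute both reduced Gröbner bases (unique for the ordering) and check whether they agree.
Buchberger on the first generating set:
f_1 = -7xz - 3/2y - 1/4z - 21/2, LT = xz.
f_2 = -3xy - 6, LT = xy.

S(f_1,f_2): lcm = xyz. S = 3/14y^2 + 1/28yz + 3/2y - 2z.
  leading term y^2: no divisor's leading term divides it; move 3/14y^2 to the remainder.
  leading term yz: no divisor's leading term divides it; move 1/28yz to the remainder.
  leading term y: no divisor's leading term divides it; move 3/2y to the remainder.
  leading term z: no divisor's leading term divides it; move -2z to the remainder.
  remainder 3/14y^2 + 1/28yz + 3/2y - 2z ≠ 0; add g_3 = 3/14y^2 + 1/28yz + 3/2y - 2z to the basis.

S(f_1,g_3): leading monomials are coprime, so the S-polynomial reduces to 0 (Buchberger's first criterion).
S(f_2,g_3): lcm = xy^2. S = -1/6xyz - 7xy + 28/3xz + 2y.
  leading term xyz: subtract (1/42y)·f_1 from -1/6xyz - 7xy + 28/3xz + 2y → -7xy + 28/3xz + 1/28y^2 + 1/168yz + 9/4y
  leading term xy: subtract (7/3)·f_2 from -7xy + 28/3xz + 1/28y^2 + 1/168yz + 9/4y → 28/3xz + 1/28y^2 + 1/168yz + 9/4y + 14
  leading term xz: subtract (-4/3)·f_1 from 28/3xz + 1/28y^2 + 1/168yz + 9/4y + 14 → 1/28y^2 + 1/168yz + 1/4y - 1/3z
  leading term y^2: subtract (1/6)·g_3 from 1/28y^2 + 1/168yz + 1/4y - 1/3z → 0
  remainder 0.

Every S-polynomial of the final basis reduces to 0, so we have a Gröbner basis.
Inter-reduce: drop elements whose leading term is divisible by another's, tail-reduce, and make monic.
Reduced Gröbner basis: {xy + 2, xz + 3/14y + 1/28z + 3/2, y^2 + 1/6yz + 7y - 28/3z}.

Buchberger on the second generating set:
h_1 = -12xy - 28xz - 6y - z - 66, LT = xy.
h_2 = -15xy - 28xz - 6y - z - 72, LT = xy.

S(h_1,h_2): lcm = xy. S = 7/15xz + 1/10y + 1/60z + 7/10.
  leading term xz: no divisor's leading term divides it; move 7/15xz to the remainder.
  leading term y: no divisor's leading term divides it; move 1/10y to the remainder.
  leading term z: no divisor's leading term divides it; move 1/60z to the remainder.
  leading term 1: no divisor's leading term divides it; move 7/10 to the remainder.
  remainder 7/15xz + 1/10y + 1/60z + 7/10 ≠ 0; add k_3 = 7/15xz + 1/10y + 1/60z + 7/10 to the basis.

S(h_1,k_3): lcm = xyz. S = 7/3xz^2 - 3/14y^2 + 13/28yz - 3/2y + 1/12z^2 + 11/2z.
  leading term xz^2: subtract (5z)·k_3 from 7/3xz^2 - 3/14y^2 + 13/28yz - 3/2y + 1/12z^2 + 11/2z → -3/14y^2 - 1/28yz - 3/2y + 2z
  leading term y^2: no divisor's leading term divides it; move -3/14y^2 to the remainder.
  leading term yz: no divisor's leading term divides it; move -1/28yz to the remainder.
  leading term y: no divisor's leading term divides it; move -3/2y to the remainder.
  leading term z: no divisor's leading term divides it; move 2z to the remainder.
  remainder -3/14y^2 - 1/28yz - 3/2y + 2z ≠ 0; add k_4 = -3/14y^2 - 1/28yz - 3/2y + 2z to the basis.

S(h_2,k_3): lcm = xyz. S = 28/15xz^2 - 3/14y^2 + 51/140yz - 3/2y + 1/15z^2 + 24/5z.
  leading term xz^2: subtract (4z)·k_3 from 28/15xz^2 - 3/14y^2 + 51/140yz - 3/2y + 1/15z^2 + 24/5z → -3/14y^2 - 1/28yz - 3/2y + 2z
  leading term y^2: subtract (1)·k_4 from -3/14y^2 - 1/28yz - 3/2y + 2z → 0
  remainder 0.

S(h_1,k_4): lcm = xy^2. S = 13/6xyz - 7xy + 28/3xz + 1/2y^2 + 1/12yz + 11/2y.
  leading term xyz: subtract (-13/72z)·h_1 from 13/6xyz - 7xy + 28/3xz + 1/2y^2 + 1/12yz + 11/2y → -7xy - 91/18xz^2 + 28/3xz + 1/2y^2 - yz + 11/2y - 13/72z^2 - 143/12z
  leading term xy: subtract (7/12)·h_1 from -7xy - 91/18xz^2 + 28/3xz + 1/2y^2 - yz + 11/2y - 13/72z^2 - 143/12z → -91/18xz^2 + 77/3xz + 1/2y^2 - yz + 9y - 13/72z^2 - 34/3z + 77/2
  leading term xz^2: subtract (-65/6z)·k_3 from -91/18xz^2 + 77/3xz + 1/2y^2 - yz + 9y - 13/72z^2 - 34/3z + 77/2 → 77/3xz + 1/2y^2 + 1/12yz + 9y - 15/4z + 77/2
  leading term xz: subtract (55)·k_3 from 77/3xz + 1/2y^2 + 1/12yz + 9y - 15/4z + 77/2 → 1/2y^2 + 1/12yz + 7/2y - 14/3z
  leading term y^2: subtract (-7/3)·k_4 from 1/2y^2 + 1/12yz + 7/2y - 14/3z → 0
  remainder 0.

S(h_2,k_4): lcm = xy^2. S = 17/10xyz - 7xy + 28/3xz + 2/5y^2 + 1/15yz + 24/5y.
  leading term xyz: subtract (-17/120z)·h_1 from 17/10xyz - 7xy + 28/3xz + 2/5y^2 + 1/15yz + 24/5y → -7xy - 119/30xz^2 + 28/3xz + 2/5y^2 - 47/60yz + 24/5y - 17/120z^2 - 187/20z
  leading term xy: subtract (7/12)·h_1 from -7xy - 119/30xz^2 + 28/3xz + 2/5y^2 - 47/60yz + 24/5y - 17/120z^2 - 187/20z → -119/30xz^2 + 77/3xz + 2/5y^2 - 47/60yz + 83/10y - 17/120z^2 - 263/30z + 77/2
  leading term xz^2: subtract (-17/2z)·k_3 from -119/30xz^2 + 77/3xz + 2/5y^2 - 47/60yz + 83/10y - 17/120z^2 - 263/30z + 77/2 → 77/3xz + 2/5y^2 + 1/15yz + 83/10y - 169/60z + 77/2
  leading term xz: subtract (55)·k_3 from 77/3xz + 2/5y^2 + 1/15yz + 83/10y - 169/60z + 77/2 → 2/5y^2 + 1/15yz + 14/5y - 56/15z
  leading term y^2: subtract (-28/15)·k_4 from 2/5y^2 + 1/15yz + 14/5y - 56/15z → 0
  remainder 0.

S(k_3,k_4): leading monomials are coprime, so the S-polynomial reduces to 0 (Buchberger's first criterion).
Every S-polynomial of the final basis reduces to 0, so we have a Gröbner basis.
Inter-reduce: drop elements whose leading term is divisible by another's, tail-reduce, and make monic.
Reduced Gröbner basis: {xy + 2, xz + 3/14y + 1/28z + 3/2, y^2 + 1/6yz + 7y - 28/3z}.

The two bases agree; hence the ideals are identical.

Yes, the ideals are equal.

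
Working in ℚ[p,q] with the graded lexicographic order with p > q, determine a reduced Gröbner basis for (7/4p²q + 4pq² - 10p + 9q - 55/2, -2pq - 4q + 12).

G = {p² - 95p - 96q + 286, pq + 2q - 6, q² - 1/16p - 5q + 97/16}

f_1 = 7/4p²q + 4pq² - 10p + 9q - 55/2, LT = p²q.
f_2 = -2pq - 4q + 12, LT = pq.

S(f_1,f_2): lcm = p²q. S = 16/7pq² - 2pq + 2/7p + 36/7q - 110/7.
  leading term pq²: subtract (-8/7q)·f_2 from 16/7pq² - 2pq + 2/7p + 36/7q - 110/7 → -2pq - 32/7q² + 2/7p + 132/7q - 110/7
  leading term pq: subtract (1)·f_2 from -2pq - 32/7q² + 2/7p + 132/7q - 110/7 → -32/7q² + 2/7p + 160/7q - 194/7
  leading term q²: no divisor's leading term divides it; move -32/7q² to the remainder.
  leading term p: no divisor's leading term divides it; move 2/7p to the remainder.
  leading term q: no divisor's leading term divides it; move 160/7q to the remainder.
  leading term 1: no divisor's leading term divides it; move -194/7 to the remainder.
  remainder -32/7q² + 2/7p + 160/7q - 194/7 ≠ 0; add g_3 = -32/7q² + 2/7p + 160/7q - 194/7 to the basis.

S(f_1,g_3): lcm = p²q². S = 16/7pq³ + 1/16p³ + 5p²q - 97/16p² - 40/7pq + 36/7q² - 110/7q.
  leading term pq³: subtract (-8/7q²)·f_2 from 16/7pq³ + 1/16p³ + 5p²q - 97/16p² - 40/7pq + 36/7q² - 110/7q → 1/16p³ + 5p²q - 32/7q³ - 97/16p² - 40/7pq + 132/7q² - 110/7q
  leading term p³: no divisor's leading term divides it; move 1/16p³ to the remainder.
  leading term p²q: subtract (20/7)·f_1 from 5p²q - 32/7q³ - 97/16p² - 40/7pq + 132/7q² - 110/7q → -80/7pq² - 32/7q³ - 97/16p² - 40/7pq + 132/7q² + 200/7p - 290/7q + 550/7
  leading term pq²: subtract (40/7q)·f_2 from -80/7pq² - 32/7q³ - 97/16p² - 40/7pq + 132/7q² + 200/7p - 290/7q + 550/7 → -32/7q³ - 97/16p² - 40/7pq + 292/7q² + 200/7p - 110q + 550/7
  leading term q³: subtract (q)·g_3 from -32/7q³ - 97/16p² - 40/7pq + 292/7q² + 200/7p - 110q + 550/7 → -97/16p² - 6pq + 132/7q² + 200/7p - 576/7q + 550/7
  leading term p²: no divisor's leading term divides it; move -97/16p² to the remainder.
  leading term pq: subtract (3)·f_2 from -6pq + 132/7q² + 200/7p - 576/7q + 550/7 → 132/7q² + 200/7p - 492/7q + 298/7
  leading term q²: subtract (-33/8)·g_3 from 132/7q² + 200/7p - 492/7q + 298/7 → 119/4p + 24q - 287/4
  leading term p: no divisor's leading term divides it; move 119/4p to the remainder.
  leading term q: no divisor's leading term divides it; move 24q to the remainder.
  leading term 1: no divisor's leading term divides it; move -287/4 to the remainder.
  remainder 1/16p³ - 97/16p² + 119/4p + 24q - 287/4 ≠ 0; add g_4 = 1/16p³ - 97/16p² + 119/4p + 24q - 287/4 to the basis.

S(f_2,g_3): lcm = pq². S = 1/16p² + 5pq + 2q² - 97/16p - 6q.
  leading term p²: no divisor's leading term divides it; move 1/16p² to the remainder.
  leading term pq: subtract (-5/2)·f_2 from 5pq + 2q² - 97/16p - 6q → 2q² - 97/16p - 16q + 30
  leading term q²: subtract (-7/16)·g_3 from 2q² - 97/16p - 16q + 30 → -95/16p - 6q + 143/8
  leading term p: no divisor's leading term divides it; move -95/16p to the remainder.
  leading term q: no divisor's leading term divides it; move -6q to the remainder.
  leading term 1: no divisor's leading term divides it; move 143/8 to the remainder.
  remainder 1/16p² - 95/16p - 6q + 143/8 ≠ 0; add g_5 = 1/16p² - 95/16p - 6q + 143/8 to the basis.

The other S-polynomials (S(f_1,g_4), S(f_2,g_4), S(g_3,g_4), S(f_1,g_5), S(f_2,g_5), S(g_3,g_5), S(g_4,g_5)) all reduce to 0 modulo the current basis, so we have a Gröbner basis.
Inter-reduce: drop elements whose leading term is divisible by another's, tail-reduce, and make monic.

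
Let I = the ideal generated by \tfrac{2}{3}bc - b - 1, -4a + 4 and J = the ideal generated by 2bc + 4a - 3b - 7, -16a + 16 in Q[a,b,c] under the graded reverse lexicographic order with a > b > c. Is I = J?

Equality of ideals is decidable: compute both reduced Gröbner bases (unique for the ordering) and check whether they agree.
Buchberger on the first generating set:
f_1 = \tfrac{2}{3}bc - b - 1, LT = bc.
f_2 = -4a + 4, LT = a.

The S-polynomials (S(f_1,f_2)) all reduce to 0 modulo the current basis, so we have a Gröbner basis.
Inter-reduce: drop elements whose leading term is divisible by another's, tail-reduce, and make monic.
Reduced Gröbner basis: {bc - \tfrac{3}{2}b - \tfrac{3}{2}, a - 1}.

Buchberger on the second generating set:
h_1 = 2bc + 4a - 3b - 7, LT = bc.
h_2 = -16a + 16, LT = a.

The S-polynomials (S(h_1,h_2)) all reduce to 0 modulo the current basis, so we have a Gröbner basis.
Inter-reduce: drop elements whose leading term is divisible by another's, tail-reduce, and make monic.
Reduced Gröbner basis: {bc - \tfrac{3}{2}b - \tfrac{3}{2}, a - 1}.

The two bases agree; hence the ideals are identical.

Yes, the ideals are equal.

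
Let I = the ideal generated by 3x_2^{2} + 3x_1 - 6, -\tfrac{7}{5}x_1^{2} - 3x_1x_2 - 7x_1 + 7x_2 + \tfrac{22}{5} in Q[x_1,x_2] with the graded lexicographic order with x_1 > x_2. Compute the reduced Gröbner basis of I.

f_1 = 3x_2^{2} + 3x_1 - 6, LT = x_2^{2}.
f_2 = -\tfrac{7}{5}x_1^{2} - 3x_1x_2 - 7x_1 + 7x_2 + \tfrac{22}{5}, LT = x_1^{2}.

S(f_1,f_2): leading monomials are coprime, so the S-polynomial reduces to 0 (Buchberger's first criterion).
Every S-polynomial of the final basis reduces to 0, so we have a Gröbner basis.

G = {x_1^{2} + \tfrac{15}{7}x_1x_2 + 5x_1 - 5x_2 - \tfrac{22}{7}, x_2^{2} + x_1 - 2}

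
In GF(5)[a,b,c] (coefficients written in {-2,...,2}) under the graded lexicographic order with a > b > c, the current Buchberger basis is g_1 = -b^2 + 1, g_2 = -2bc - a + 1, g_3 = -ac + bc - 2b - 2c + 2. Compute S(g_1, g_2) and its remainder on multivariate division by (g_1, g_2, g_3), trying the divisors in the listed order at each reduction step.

S(g_1, g_2) = 2ab - 2b - c; remainder on division = 2ab - 2b - c.

lcm(LM(g_1), LM(g_2)) = b^2c.
S = (lcm/LT(g_1))·g_1 − (lcm/LT(g_2))·g_2 = 2ab - 2b - c.
Reduce S modulo (g_1, g_2, g_3) in that order:
  leading term ab: no divisor's leading term divides it; move 2ab to the remainder.
  leading term b: no divisor's leading term divides it; move -2b to the remainder.
  leading term c: no divisor's leading term divides it; move -c to the remainder.
The remainder 2ab - 2b - c is nonzero, so it would be added as the next basis element.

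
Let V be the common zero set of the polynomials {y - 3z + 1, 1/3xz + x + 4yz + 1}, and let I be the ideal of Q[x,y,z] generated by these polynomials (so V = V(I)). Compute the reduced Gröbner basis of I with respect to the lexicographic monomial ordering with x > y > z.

f_1 = y - 3z + 1, LT = y.
f_2 = 1/3xz + x + 4yz + 1, LT = xz.

S(f_1,f_2): leading monomials are coprime, so the S-polynomial reduces to 0 (Buchberger's first criterion).
Every S-polynomial of the final basis reduces to 0, so we have a Gröbner basis.

G = {xz + 3x + 36z^2 - 12z + 3, y - 3z + 1}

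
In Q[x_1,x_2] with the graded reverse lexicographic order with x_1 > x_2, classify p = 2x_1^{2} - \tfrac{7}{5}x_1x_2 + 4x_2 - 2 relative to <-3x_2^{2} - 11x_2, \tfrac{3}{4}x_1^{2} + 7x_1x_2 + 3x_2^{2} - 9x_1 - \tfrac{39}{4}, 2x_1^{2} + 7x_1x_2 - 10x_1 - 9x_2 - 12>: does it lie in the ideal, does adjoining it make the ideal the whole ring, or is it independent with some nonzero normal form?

First compute the reduced Gröbner basis of I by Buchberger's algorithm.
f_1 = -3x_2^{2} - 11x_2, LT = x_2^{2}.
f_2 = \tfrac{3}{4}x_1^{2} + 7x_1x_2 + 3x_2^{2} - 9x_1 - \tfrac{39}{4}, LT = x_1^{2}.
f_3 = 2x_1^{2} + 7x_1x_2 - 10x_1 - 9x_2 - 12, LT = x_1^{2}.

S(f_2,f_3): lcm = x_1^{2}. S = \tfrac{35}{6}x_1x_2 + 4x_2^{2} - 7x_1 + \tfrac{9}{2}x_2 - 7.
  leading term x_1x_2: no divisor's leading term divides it; move \tfrac{35}{6}x_1x_2 to the remainder.
  leading term x_2^{2}: subtract (-\tfrac{4}{3})·f_1 from 4x_2^{2} - 7x_1 + \tfrac{9}{2}x_2 - 7 → -7x_1 - \tfrac{61}{6}x_2 - 7
  leading term x_1: no divisor's leading term divides it; move -7x_1 to the remainder.
  leading term x_2: no divisor's leading term divides it; move -\tfrac{61}{6}x_2 to the remainder.
  leading term 1: no divisor's leading term divides it; move -7 to the remainder.
  remainder \tfrac{35}{6}x_1x_2 - 7x_1 - \tfrac{61}{6}x_2 - 7 ≠ 0; add h_4 = \tfrac{35}{6}x_1x_2 - 7x_1 - \tfrac{61}{6}x_2 - 7 to the basis.

S(f_1,h_4): lcm = x_1x_2^{2}. S = \tfrac{73}{15}x_1x_2 + \tfrac{61}{35}x_2^{2} + \tfrac{6}{5}x_2.
  leading term x_1x_2: subtract (\tfrac{146}{175})·h_4 from \tfrac{73}{15}x_1x_2 + \tfrac{61}{35}x_2^{2} + \tfrac{6}{5}x_2 → \tfrac{61}{35}x_2^{2} + \tfrac{146}{25}x_1 + \tfrac{5083}{525}x_2 + \tfrac{146}{25}
  leading term x_2^{2}: subtract (-\tfrac{61}{105})·f_1 from \tfrac{61}{35}x_2^{2} + \tfrac{146}{25}x_1 + \tfrac{5083}{525}x_2 + \tfrac{146}{25} → \tfrac{146}{25}x_1 + \tfrac{576}{175}x_2 + \tfrac{146}{25}
  leading term x_1: no divisor's leading term divides it; move \tfrac{146}{25}x_1 to the remainder.
  leading term x_2: no divisor's leading term divides it; move \tfrac{576}{175}x_2 to the remainder.
  leading term 1: no divisor's leading term divides it; move \tfrac{146}{25} to the remainder.
  remainder \tfrac{146}{25}x_1 + \tfrac{576}{175}x_2 + \tfrac{146}{25} ≠ 0; add h_5 = \tfrac{146}{25}x_1 + \tfrac{576}{175}x_2 + \tfrac{146}{25} to the basis.

S(f_2,h_4): lcm = x_1^{2}x_2. S = \tfrac{28}{3}x_1x_2^{2} + 4x_2^{3} + \tfrac{6}{5}x_1^{2} - \tfrac{359}{35}x_1x_2 + \tfrac{6}{5}x_1 - 13x_2.
  leading term x_1x_2^{2}: subtract (-\tfrac{28}{9}x_1)·f_1 from \tfrac{28}{3}x_1x_2^{2} + 4x_2^{3} + \tfrac{6}{5}x_1^{2} - \tfrac{359}{35}x_1x_2 + \tfrac{6}{5}x_1 - 13x_2 → 4x_2^{3} + \tfrac{6}{5}x_1^{2} - \tfrac{14011}{315}x_1x_2 + \tfrac{6}{5}x_1 - 13x_2
  leading term x_2^{3}: subtract (-\tfrac{4}{3}x_2)·f_1 from 4x_2^{3} + \tfrac{6}{5}x_1^{2} - \tfrac{14011}{315}x_1x_2 + \tfrac{6}{5}x_1 - 13x_2 → \tfrac{6}{5}x_1^{2} - \tfrac{14011}{315}x_1x_2 - \tfrac{44}{3}x_2^{2} + \tfrac{6}{5}x_1 - 13x_2
  leading term x_1^{2}: subtract (\tfrac{8}{5})·f_2 from \tfrac{6}{5}x_1^{2} - \tfrac{14011}{315}x_1x_2 - \tfrac{44}{3}x_2^{2} + \tfrac{6}{5}x_1 - 13x_2 → -\tfrac{17539}{315}x_1x_2 - \tfrac{292}{15}x_2^{2} + \tfrac{78}{5}x_1 - 13x_2 + \tfrac{78}{5}
  leading term x_1x_2: subtract (-\tfrac{35078}{3675})·h_4 from -\tfrac{17539}{315}x_1x_2 - \tfrac{292}{15}x_2^{2} + \tfrac{78}{5}x_1 - 13x_2 + \tfrac{78}{5} → -\tfrac{292}{15}x_2^{2} - \tfrac{26888}{525}x_1 - \tfrac{1213204}{11025}x_2 - \tfrac{26888}{525}
  leading term x_2^{2}: subtract (\tfrac{292}{45})·f_1 from -\tfrac{292}{15}x_2^{2} - \tfrac{26888}{525}x_1 - \tfrac{1213204}{11025}x_2 - \tfrac{26888}{525} → -\tfrac{26888}{525}x_1 - \tfrac{142088}{3675}x_2 - \tfrac{26888}{525}
  leading term x_1: subtract (-\tfrac{13444}{1533})·h_5 from -\tfrac{26888}{525}x_1 - \tfrac{142088}{3675}x_2 - \tfrac{26888}{525} → -\tfrac{525736}{53655}x_2
  leading term x_2: no divisor's leading term divides it; move -\tfrac{525736}{53655}x_2 to the remainder.
  remainder -\tfrac{525736}{53655}x_2 ≠ 0; add h_6 = -\tfrac{525736}{53655}x_2 to the basis.

The other S-polynomials (S(f_1,f_2), S(f_1,f_3), S(f_3,h_4), S(f_1,h_5), S(f_2,h_5), S(f_3,h_5), S(h_4,h_5), S(f_1,h_6), S(f_2,h_6), S(f_3,h_6), S(h_4,h_6), S(h_5,h_6)) all reduce to 0 modulo the current basis, so we have a Gröbner basis.
Inter-reduce: drop elements whose leading term is divisible by another's, tail-reduce, and make monic.
Reduced Gröbner basis: {x_1 + 1, x_2}.
Label its elements g_1 = x_1 + 1, g_2 = x_2.

Reduce p = 2x_1^{2} - \tfrac{7}{5}x_1x_2 + 4x_2 - 2 modulo G:
  leading term x_1^{2}: subtract (2x_1)·g_1 from 2x_1^{2} - \tfrac{7}{5}x_1x_2 + 4x_2 - 2 → -\tfrac{7}{5}x_1x_2 - 2x_1 + 4x_2 - 2
  leading term x_1x_2: subtract (-\tfrac{7}{5}x_2)·g_1 from -\tfrac{7}{5}x_1x_2 - 2x_1 + 4x_2 - 2 → -2x_1 + \tfrac{27}{5}x_2 - 2
  leading term x_1: subtract (-2)·g_1 from -2x_1 + \tfrac{27}{5}x_2 - 2 → \tfrac{27}{5}x_2
  leading term x_2: subtract (\tfrac{27}{5})·g_2 from \tfrac{27}{5}x_2 → 0
  normal form = 0.
Since the normal form is 0, p ∈ I.

2x_1^{2} - \tfrac{7}{5}x_1x_2 + 4x_2 - 2 lies in I (it reduces to 0).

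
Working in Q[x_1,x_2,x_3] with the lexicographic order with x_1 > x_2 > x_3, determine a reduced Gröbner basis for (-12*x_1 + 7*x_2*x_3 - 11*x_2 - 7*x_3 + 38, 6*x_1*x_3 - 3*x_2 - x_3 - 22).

G = {x_1 - 7/12*x_2*x_3 + 11/12*x_2 + 7/12*x_3 - 19/6, x_2*x_3**2 - 11/7*x_2*x_3 - 6/7*x_2 - x_3**2 + 36/7*x_3 - 44/7}

f_1 = -12*x_1 + 7*x_2*x_3 - 11*x_2 - 7*x_3 + 38, LT = x_1.
f_2 = 6*x_1*x_3 - 3*x_2 - x_3 - 22, LT = x_1*x_3.

S(f_1,f_2): lcm = x_1*x_3. S = -7/12*x_2*x_3**2 + 11/12*x_2*x_3 + 1/2*x_2 + 7/12*x_3**2 - 3*x_3 + 11/3.
  leading term x_2*x_3**2: no divisor's leading term divides it; move -7/12*x_2*x_3**2 to the remainder.
  leading term x_2*x_3: no divisor's leading term divides it; move 11/12*x_2*x_3 to the remainder.
  leading term x_2: no divisor's leading term divides it; move 1/2*x_2 to the remainder.
  leading term x_3**2: no divisor's leading term divides it; move 7/12*x_3**2 to the remainder.
  leading term x_3: no divisor's leading term divides it; move -3*x_3 to the remainder.
  leading term 1: no divisor's leading term divides it; move 11/3 to the remainder.
  remainder -7/12*x_2*x_3**2 + 11/12*x_2*x_3 + 1/2*x_2 + 7/12*x_3**2 - 3*x_3 + 11/3 ≠ 0; add g_3 = -7/12*x_2*x_3**2 + 11/12*x_2*x_3 + 1/2*x_2 + 7/12*x_3**2 - 3*x_3 + 11/3 to the basis.

S(f_1,g_3): leading monomials are coprime, so the S-polynomial reduces to 0 (Buchberger's first criterion).
S(f_2,g_3): lcm = x_1*x_2*x_3**2. S = 11/7*x_1*x_2*x_3 + 6/7*x_1*x_2 + x_1*x_3**2 - 36/7*x_1*x_3 + 44/7*x_1 - 1/2*x_2**2*x_3 - 1/6*x_2*x_3**2 - 11/3*x_2*x_3.
  leading term x_1*x_2*x_3: subtract (-11/84*x_2*x_3)·f_1 from 11/7*x_1*x_2*x_3 + 6/7*x_1*x_2 + x_1*x_3**2 - 36/7*x_1*x_3 + 44/7*x_1 - 1/2*x_2**2*x_3 - 1/6*x_2*x_3**2 - 11/3*x_2*x_3 → 6/7*x_1*x_2 + x_1*x_3**2 - 36/7*x_1*x_3 + 44/7*x_1 + 11/12*x_2**2*x_3**2 - 163/84*x_2**2*x_3 - 13/12*x_2*x_3**2 + 55/42*x_2*x_3
  leading term x_1*x_2: subtract (-1/14*x_2)·f_1 from 6/7*x_1*x_2 + x_1*x_3**2 - 36/7*x_1*x_3 + 44/7*x_1 + 11/12*x_2**2*x_3**2 - 163/84*x_2**2*x_3 - 13/12*x_2*x_3**2 + 55/42*x_2*x_3 → x_1*x_3**2 - 36/7*x_1*x_3 + 44/7*x_1 + 11/12*x_2**2*x_3**2 - 121/84*x_2**2*x_3 - 11/14*x_2**2 - 13/12*x_2*x_3**2 + 17/21*x_2*x_3 + 19/7*x_2
  leading term x_1*x_3**2: subtract (-1/12*x_3**2)·f_1 from x_1*x_3**2 - 36/7*x_1*x_3 + 44/7*x_1 + 11/12*x_2**2*x_3**2 - 121/84*x_2**2*x_3 - 11/14*x_2**2 - 13/12*x_2*x_3**2 + 17/21*x_2*x_3 + 19/7*x_2 → -36/7*x_1*x_3 + 44/7*x_1 + 11/12*x_2**2*x_3**2 - 121/84*x_2**2*x_3 - 11/14*x_2**2 + 7/12*x_2*x_3**3 - 2*x_2*x_3**2 + 17/21*x_2*x_3 + 19/7*x_2 - 7/12*x_3**3 + 19/6*x_3**2
  leading term x_1*x_3: subtract (3/7*x_3)·f_1 from -36/7*x_1*x_3 + 44/7*x_1 + 11/12*x_2**2*x_3**2 - 121/84*x_2**2*x_3 - 11/14*x_2**2 + 7/12*x_2*x_3**3 - 2*x_2*x_3**2 + 17/21*x_2*x_3 + 19/7*x_2 - 7/12*x_3**3 + 19/6*x_3**2 → 44/7*x_1 + 11/12*x_2**2*x_3**2 - 121/84*x_2**2*x_3 - 11/14*x_2**2 + 7/12*x_2*x_3**3 - 5*x_2*x_3**2 + 116/21*x_2*x_3 + 19/7*x_2 - 7/12*x_3**3 + 37/6*x_3**2 - 114/7*x_3
  leading term x_1: subtract (-11/21)·f_1 from 44/7*x_1 + 11/12*x_2**2*x_3**2 - 121/84*x_2**2*x_3 - 11/14*x_2**2 + 7/12*x_2*x_3**3 - 5*x_2*x_3**2 + 116/21*x_2*x_3 + 19/7*x_2 - 7/12*x_3**3 + 37/6*x_3**2 - 114/7*x_3 → 11/12*x_2**2*x_3**2 - 121/84*x_2**2*x_3 - 11/14*x_2**2 + 7/12*x_2*x_3**3 - 5*x_2*x_3**2 + 193/21*x_2*x_3 - 64/21*x_2 - 7/12*x_3**3 + 37/6*x_3**2 - 419/21*x_3 + 418/21
  leading term x_2**2*x_3**2: subtract (-11/7*x_2)·g_3 from 11/12*x_2**2*x_3**2 - 121/84*x_2**2*x_3 - 11/14*x_2**2 + 7/12*x_2*x_3**3 - 5*x_2*x_3**2 + 193/21*x_2*x_3 - 64/21*x_2 - 7/12*x_3**3 + 37/6*x_3**2 - 419/21*x_3 + 418/21 → 7/12*x_2*x_3**3 - 49/12*x_2*x_3**2 + 94/21*x_2*x_3 + 19/7*x_2 - 7/12*x_3**3 + 37/6*x_3**2 - 419/21*x_3 + 418/21
  leading term x_2*x_3**3: subtract (-x_3)·g_3 from 7/12*x_2*x_3**3 - 49/12*x_2*x_3**2 + 94/21*x_2*x_3 + 19/7*x_2 - 7/12*x_3**3 + 37/6*x_3**2 - 419/21*x_3 + 418/21 → -19/6*x_2*x_3**2 + 209/42*x_2*x_3 + 19/7*x_2 + 19/6*x_3**2 - 114/7*x_3 + 418/21
  leading term x_2*x_3**2: subtract (38/7)·g_3 from -19/6*x_2*x_3**2 + 209/42*x_2*x_3 + 19/7*x_2 + 19/6*x_3**2 - 114/7*x_3 + 418/21 → 0
  remainder 0.

Every S-polynomial of the final basis reduces to 0, so we have a Gröbner basis.
Inter-reduce: drop elements whose leading term is divisible by another's, tail-reduce, and make monic.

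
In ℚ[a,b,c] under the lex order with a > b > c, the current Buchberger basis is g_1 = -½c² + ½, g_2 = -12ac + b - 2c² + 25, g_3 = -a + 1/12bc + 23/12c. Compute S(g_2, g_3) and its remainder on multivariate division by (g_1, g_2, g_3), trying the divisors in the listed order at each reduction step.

S(g_2, g_3) = 1/12bc² - 1/12b + 25/12c² - 25/12; remainder on division = 0.

lcm(LM(g_2), LM(g_3)) = ac.
S = (lcm/LT(g_2))·g_2 − (lcm/LT(g_3))·g_3 = 1/12bc² - 1/12b + 25/12c² - 25/12.
Reduce S modulo (g_1, g_2, g_3) in that order:
  leading term bc²: subtract (-⅙b)·g_1 from 1/12bc² - 1/12b + 25/12c² - 25/12 → 25/12c² - 25/12
  leading term c²: subtract (-25/6)·g_1 from 25/12c² - 25/12 → 0
The remainder is 0, so this S-polynomial contributes no new basis element.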